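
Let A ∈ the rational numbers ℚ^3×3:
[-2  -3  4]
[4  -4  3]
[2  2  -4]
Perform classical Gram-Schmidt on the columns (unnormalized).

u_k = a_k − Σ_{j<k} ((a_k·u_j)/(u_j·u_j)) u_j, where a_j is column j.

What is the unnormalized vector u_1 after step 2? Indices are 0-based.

Step 1: u_0 = a_0 = (-2, 4, 2).
Step 2: u_1 = a_1 − (-1/4)·u_0 = (-7/2, -3, 5/2).

u_1 = (-7/2, -3, 5/2)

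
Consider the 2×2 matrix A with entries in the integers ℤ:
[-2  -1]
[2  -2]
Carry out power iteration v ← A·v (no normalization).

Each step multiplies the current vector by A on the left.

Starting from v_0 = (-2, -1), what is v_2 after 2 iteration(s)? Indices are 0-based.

v_2 = (-8, 14)

v_0 = (-2, -1).
v_1 = A·v_0 = (5, -2).
v_2 = A·v_1 = (-8, 14).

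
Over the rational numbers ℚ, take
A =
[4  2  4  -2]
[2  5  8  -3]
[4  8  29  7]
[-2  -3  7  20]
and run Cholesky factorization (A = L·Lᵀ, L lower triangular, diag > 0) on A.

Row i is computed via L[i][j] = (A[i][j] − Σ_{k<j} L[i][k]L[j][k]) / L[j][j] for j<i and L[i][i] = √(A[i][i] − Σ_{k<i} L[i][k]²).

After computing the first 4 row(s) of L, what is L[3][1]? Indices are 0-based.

Step 1: L[0][0] = √(4) = 2.
  L[1][0] = (2) / L[0][0] = 1.
Step 2: L[1][1] = √(4) = 2.
  L[2][0] = (4) / L[0][0] = 2.
  L[2][1] = (6) / L[1][1] = 3.
Step 3: L[2][2] = √(16) = 4.
  L[3][0] = (-2) / L[0][0] = -1.
  L[3][1] = (-2) / L[1][1] = -1.
  L[3][2] = (12) / L[2][2] = 3.
Step 4: L[3][3] = √(9) = 3.

L[3][1] = -1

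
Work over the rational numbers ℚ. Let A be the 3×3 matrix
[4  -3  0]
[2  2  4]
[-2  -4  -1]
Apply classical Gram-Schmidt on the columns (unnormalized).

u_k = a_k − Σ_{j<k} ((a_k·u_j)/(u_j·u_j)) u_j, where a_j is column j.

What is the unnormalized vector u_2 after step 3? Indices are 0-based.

u_2 = (-37/87, 407/174, 259/174)

Step 1: u_0 = a_0 = (4, 2, -2).
Step 2: u_1 = a_1 − (0)·u_0 = (-3, 2, -4).
Step 3: u_2 = a_2 − (5/12)·u_0 − (12/29)·u_1 = (-37/87, 407/174, 259/174).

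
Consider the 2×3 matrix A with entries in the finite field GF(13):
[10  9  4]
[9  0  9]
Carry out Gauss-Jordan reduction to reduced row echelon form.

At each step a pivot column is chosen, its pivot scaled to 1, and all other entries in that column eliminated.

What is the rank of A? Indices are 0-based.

[1] R0 /= 10  ⇒  (1, 10, 3)
     R1 -= 9·R0  ⇒  (0, 1, 8)
[2] R1 /= 1  ⇒  (0, 1, 8)
     R0 -= 10·R1  ⇒  (1, 0, 1)

rank = 2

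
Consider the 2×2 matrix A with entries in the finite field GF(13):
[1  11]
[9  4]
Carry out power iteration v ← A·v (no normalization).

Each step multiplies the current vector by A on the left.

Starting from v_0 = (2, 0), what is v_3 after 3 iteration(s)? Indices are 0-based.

v_3 = (7, 2)

v_0 = (2, 0).
v_1 = A·v_0 = (2, 5).
v_2 = A·v_1 = (5, 12).
v_3 = A·v_2 = (7, 2).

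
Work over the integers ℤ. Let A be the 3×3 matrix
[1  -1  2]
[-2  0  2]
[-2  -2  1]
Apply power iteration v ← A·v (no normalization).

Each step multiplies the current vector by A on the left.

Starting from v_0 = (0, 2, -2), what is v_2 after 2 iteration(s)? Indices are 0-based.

v_0 = (0, 2, -2).
v_1 = A·v_0 = (-6, -4, -6).
v_2 = A·v_1 = (-14, 0, 14).

v_2 = (-14, 0, 14)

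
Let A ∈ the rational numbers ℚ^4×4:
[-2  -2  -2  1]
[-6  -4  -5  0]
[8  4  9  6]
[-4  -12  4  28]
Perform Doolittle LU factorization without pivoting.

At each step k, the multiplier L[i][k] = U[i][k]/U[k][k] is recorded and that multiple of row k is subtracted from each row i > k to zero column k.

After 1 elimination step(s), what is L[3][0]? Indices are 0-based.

L[3][0] = 2

Step 1: pivot at (0,0) is -2.
  row1 ← row1 − (3)·row0  ⇒  L[1][0]=3, U row1=(0, 2, 1, -3)
  row2 ← row2 − (-4)·row0  ⇒  L[2][0]=-4, U row2=(0, -4, 1, 10)
  row3 ← row3 − (2)·row0  ⇒  L[3][0]=2, U row3=(0, -8, 8, 26)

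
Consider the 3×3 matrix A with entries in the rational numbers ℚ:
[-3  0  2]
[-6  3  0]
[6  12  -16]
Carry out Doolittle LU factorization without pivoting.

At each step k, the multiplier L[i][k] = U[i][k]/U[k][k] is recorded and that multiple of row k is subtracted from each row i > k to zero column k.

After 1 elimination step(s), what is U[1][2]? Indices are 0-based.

U[1][2] = -4

[col 0] pivot -3
  R1 -= 2*R0 → (0, 3, -4)  (L[1][0] := 2)
  R2 -= -2*R0 → (0, 12, -12)  (L[2][0] := -2)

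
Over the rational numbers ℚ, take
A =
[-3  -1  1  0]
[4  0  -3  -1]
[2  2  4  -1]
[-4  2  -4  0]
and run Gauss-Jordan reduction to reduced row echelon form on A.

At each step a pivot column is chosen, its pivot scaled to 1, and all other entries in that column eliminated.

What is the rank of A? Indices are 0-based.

[1] R0 /= -3  ⇒  (1, 1/3, -1/3, 0)
     R1 -= 4·R0  ⇒  (0, -4/3, -5/3, -1)
     R2 -= 2·R0  ⇒  (0, 4/3, 14/3, -1)
     R3 -= -4·R0  ⇒  (0, 10/3, -16/3, 0)
[2] R1 /= -4/3  ⇒  (0, 1, 5/4, 3/4)
     R0 -= 1/3·R1  ⇒  (1, 0, -3/4, -1/4)
     R2 -= 4/3·R1  ⇒  (0, 0, 3, -2)
     R3 -= 10/3·R1  ⇒  (0, 0, -19/2, -5/2)
[3] R2 /= 3  ⇒  (0, 0, 1, -2/3)
     R0 -= -3/4·R2  ⇒  (1, 0, 0, -3/4)
     R1 -= 5/4·R2  ⇒  (0, 1, 0, 19/12)
     R3 -= -19/2·R2  ⇒  (0, 0, 0, -53/6)
[4] R3 /= -53/6  ⇒  (0, 0, 0, 1)
     R0 -= -3/4·R3  ⇒  (1, 0, 0, 0)
     R1 -= 19/12·R3  ⇒  (0, 1, 0, 0)
     R2 -= -2/3·R3  ⇒  (0, 0, 1, 0)

rank = 4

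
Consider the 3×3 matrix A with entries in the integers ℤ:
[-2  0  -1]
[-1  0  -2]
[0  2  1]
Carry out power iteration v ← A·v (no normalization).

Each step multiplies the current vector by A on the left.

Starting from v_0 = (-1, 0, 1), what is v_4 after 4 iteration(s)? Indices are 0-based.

v_0 = (-1, 0, 1).
v_1 = A·v_0 = (1, -1, 1).
v_2 = A·v_1 = (-3, -3, -1).
v_3 = A·v_2 = (7, 5, -7).
v_4 = A·v_3 = (-7, 7, 3).

v_4 = (-7, 7, 3)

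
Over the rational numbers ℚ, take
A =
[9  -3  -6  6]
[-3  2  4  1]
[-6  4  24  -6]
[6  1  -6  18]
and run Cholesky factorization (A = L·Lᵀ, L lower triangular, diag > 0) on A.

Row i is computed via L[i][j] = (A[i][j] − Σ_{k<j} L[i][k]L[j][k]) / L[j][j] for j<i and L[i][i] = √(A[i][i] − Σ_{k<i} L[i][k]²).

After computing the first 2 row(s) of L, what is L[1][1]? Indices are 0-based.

Step 1: L[0][0] = √(9) = 3.
  L[1][0] = (-3) / L[0][0] = -1.
Step 2: L[1][1] = √(1) = 1.

L[1][1] = 1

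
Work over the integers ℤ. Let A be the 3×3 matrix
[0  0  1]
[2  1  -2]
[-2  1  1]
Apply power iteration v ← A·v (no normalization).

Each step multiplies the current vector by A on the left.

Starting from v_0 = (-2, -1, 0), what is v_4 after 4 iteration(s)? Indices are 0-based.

v_4 = (-19, 33, -16)

v_0 = (-2, -1, 0).
v_1 = A·v_0 = (0, -5, 3).
v_2 = A·v_1 = (3, -11, -2).
v_3 = A·v_2 = (-2, -1, -19).
v_4 = A·v_3 = (-19, 33, -16).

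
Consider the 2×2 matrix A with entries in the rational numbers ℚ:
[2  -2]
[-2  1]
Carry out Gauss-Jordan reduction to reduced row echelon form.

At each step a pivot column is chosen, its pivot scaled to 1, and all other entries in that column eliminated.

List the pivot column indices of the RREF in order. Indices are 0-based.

pivot columns: 0, 1

[1] R0 /= 2  ⇒  (1, -1)
     R1 -= -2·R0  ⇒  (0, -1)
[2] R1 /= -1  ⇒  (0, 1)
     R0 -= -1·R1  ⇒  (1, 0)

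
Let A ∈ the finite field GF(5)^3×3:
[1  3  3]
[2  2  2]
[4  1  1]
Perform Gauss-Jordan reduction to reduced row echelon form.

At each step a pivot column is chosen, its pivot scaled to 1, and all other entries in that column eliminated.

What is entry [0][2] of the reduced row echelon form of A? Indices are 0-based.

step 1: normalize row 0 (÷1) = (1, 3, 3)
  row 1: subtract 2×row0 = (0, 1, 1)
  row 2: subtract 4×row0 = (0, 4, 4)
step 2: normalize row 1 (÷1) = (0, 1, 1)
  row 0: subtract 3×row1 = (1, 0, 0)
  row 2: subtract 4×row1 = (0, 0, 0)
skip col 2 (zero from row 2)

M[0][2] = 0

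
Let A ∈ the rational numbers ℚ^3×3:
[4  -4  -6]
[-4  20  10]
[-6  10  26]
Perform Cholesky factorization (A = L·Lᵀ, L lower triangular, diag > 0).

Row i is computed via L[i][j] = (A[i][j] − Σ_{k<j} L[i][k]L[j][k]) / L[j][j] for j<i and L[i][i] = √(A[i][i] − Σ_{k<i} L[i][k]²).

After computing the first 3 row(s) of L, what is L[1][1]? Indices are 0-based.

Step 1: L[0][0] = √(4) = 2.
  L[1][0] = (-4) / L[0][0] = -2.
Step 2: L[1][1] = √(16) = 4.
  L[2][0] = (-6) / L[0][0] = -3.
  L[2][1] = (4) / L[1][1] = 1.
Step 3: L[2][2] = √(16) = 4.

L[1][1] = 4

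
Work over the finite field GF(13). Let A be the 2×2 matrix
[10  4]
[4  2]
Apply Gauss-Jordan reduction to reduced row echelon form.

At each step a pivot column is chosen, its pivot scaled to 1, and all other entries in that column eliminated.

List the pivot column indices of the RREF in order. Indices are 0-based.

step 1: normalize row 0 (÷10) = (1, 3)
  row 1: subtract 4×row0 = (0, 3)
step 2: normalize row 1 (÷3) = (0, 1)
  row 0: subtract 3×row1 = (1, 0)

pivot columns: 0, 1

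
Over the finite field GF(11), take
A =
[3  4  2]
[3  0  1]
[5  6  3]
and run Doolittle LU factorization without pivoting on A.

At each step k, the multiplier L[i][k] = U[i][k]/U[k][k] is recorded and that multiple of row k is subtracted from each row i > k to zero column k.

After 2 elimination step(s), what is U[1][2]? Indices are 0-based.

[col 0] pivot 3
  R1 -= 1*R0 → (0, 7, 10)  (L[1][0] := 1)
  R2 -= 9*R0 → (0, 3, 7)  (L[2][0] := 9)
[col 1] pivot 7
  R2 -= 2*R1 → (0, 0, 9)  (L[2][1] := 2)

U[1][2] = 10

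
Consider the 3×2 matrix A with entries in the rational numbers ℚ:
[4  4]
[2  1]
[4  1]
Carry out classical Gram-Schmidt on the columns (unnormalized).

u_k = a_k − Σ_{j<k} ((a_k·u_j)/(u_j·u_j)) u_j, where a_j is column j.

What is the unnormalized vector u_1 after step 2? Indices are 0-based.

u_1 = (14/9, -2/9, -13/9)

Step 1: u_0 = a_0 = (4, 2, 4).
Step 2: u_1 = a_1 − (11/18)·u_0 = (14/9, -2/9, -13/9).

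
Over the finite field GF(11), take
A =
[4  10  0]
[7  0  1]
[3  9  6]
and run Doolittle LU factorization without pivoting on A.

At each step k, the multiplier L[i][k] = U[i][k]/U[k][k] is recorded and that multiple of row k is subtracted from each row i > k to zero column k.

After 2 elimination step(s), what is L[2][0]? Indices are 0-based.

Step 1: pivot at (0,0) is 4.
  row1 ← row1 − (10)·row0  ⇒  L[1][0]=10, U row1=(0, 10, 1)
  row2 ← row2 − (9)·row0  ⇒  L[2][0]=9, U row2=(0, 7, 6)
Step 2: pivot at (1,1) is 10.
  row2 ← row2 − (4)·row1  ⇒  L[2][1]=4, U row2=(0, 0, 2)

L[2][0] = 9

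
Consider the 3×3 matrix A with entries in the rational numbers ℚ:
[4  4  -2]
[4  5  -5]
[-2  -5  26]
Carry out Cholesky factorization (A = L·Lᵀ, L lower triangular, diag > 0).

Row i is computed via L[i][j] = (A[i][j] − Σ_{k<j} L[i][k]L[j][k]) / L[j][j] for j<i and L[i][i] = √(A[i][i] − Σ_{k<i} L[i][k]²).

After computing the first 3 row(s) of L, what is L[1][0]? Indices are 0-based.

Step 1: L[0][0] = √(4) = 2.
  L[1][0] = (4) / L[0][0] = 2.
Step 2: L[1][1] = √(1) = 1.
  L[2][0] = (-2) / L[0][0] = -1.
  L[2][1] = (-3) / L[1][1] = -3.
Step 3: L[2][2] = √(16) = 4.

L[1][0] = 2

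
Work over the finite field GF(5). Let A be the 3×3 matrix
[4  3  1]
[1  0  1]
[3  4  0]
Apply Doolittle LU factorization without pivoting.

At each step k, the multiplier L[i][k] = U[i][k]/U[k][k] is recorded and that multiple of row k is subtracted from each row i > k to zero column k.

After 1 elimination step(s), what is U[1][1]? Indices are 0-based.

U[1][1] = 3

k=0: U[0][0]=4
  eliminate (1,0): mult=4, new row 1: (0, 3, 2); set L[1][0]=4
  eliminate (2,0): mult=2, new row 2: (0, 3, 3); set L[2][0]=2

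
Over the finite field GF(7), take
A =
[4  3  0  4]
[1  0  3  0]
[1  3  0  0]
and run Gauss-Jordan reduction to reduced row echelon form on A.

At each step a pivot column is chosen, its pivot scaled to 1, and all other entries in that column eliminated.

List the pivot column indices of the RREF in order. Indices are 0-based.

pivot columns: 0, 1, 2

[1] R0 /= 4  ⇒  (1, 6, 0, 1)
     R1 -= 1·R0  ⇒  (0, 1, 3, 6)
     R2 -= 1·R0  ⇒  (0, 4, 0, 6)
[2] R1 /= 1  ⇒  (0, 1, 3, 6)
     R0 -= 6·R1  ⇒  (1, 0, 3, 0)
     R2 -= 4·R1  ⇒  (0, 0, 2, 3)
[3] R2 /= 2  ⇒  (0, 0, 1, 5)
     R0 -= 3·R2  ⇒  (1, 0, 0, 6)
     R1 -= 3·R2  ⇒  (0, 1, 0, 5)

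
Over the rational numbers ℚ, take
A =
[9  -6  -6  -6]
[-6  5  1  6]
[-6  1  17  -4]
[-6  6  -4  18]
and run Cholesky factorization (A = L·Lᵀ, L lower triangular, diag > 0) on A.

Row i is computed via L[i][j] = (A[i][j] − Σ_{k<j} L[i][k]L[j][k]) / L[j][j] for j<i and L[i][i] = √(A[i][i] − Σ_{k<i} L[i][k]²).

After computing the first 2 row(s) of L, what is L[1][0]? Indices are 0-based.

Step 1: L[0][0] = √(9) = 3.
  L[1][0] = (-6) / L[0][0] = -2.
Step 2: L[1][1] = √(1) = 1.

L[1][0] = -2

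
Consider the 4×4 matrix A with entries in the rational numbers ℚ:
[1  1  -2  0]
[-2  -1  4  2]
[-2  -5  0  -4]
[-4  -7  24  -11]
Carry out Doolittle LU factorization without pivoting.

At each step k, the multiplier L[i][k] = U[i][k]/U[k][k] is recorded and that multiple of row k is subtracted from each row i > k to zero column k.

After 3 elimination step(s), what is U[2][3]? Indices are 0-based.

k=0: U[0][0]=1
  eliminate (1,0): mult=-2, new row 1: (0, 1, 0, 2); set L[1][0]=-2
  eliminate (2,0): mult=-2, new row 2: (0, -3, -4, -4); set L[2][0]=-2
  eliminate (3,0): mult=-4, new row 3: (0, -3, 16, -11); set L[3][0]=-4
k=1: U[1][1]=1
  eliminate (2,1): mult=-3, new row 2: (0, 0, -4, 2); set L[2][1]=-3
  eliminate (3,1): mult=-3, new row 3: (0, 0, 16, -5); set L[3][1]=-3
k=2: U[2][2]=-4
  eliminate (3,2): mult=-4, new row 3: (0, 0, 0, 3); set L[3][2]=-4

U[2][3] = 2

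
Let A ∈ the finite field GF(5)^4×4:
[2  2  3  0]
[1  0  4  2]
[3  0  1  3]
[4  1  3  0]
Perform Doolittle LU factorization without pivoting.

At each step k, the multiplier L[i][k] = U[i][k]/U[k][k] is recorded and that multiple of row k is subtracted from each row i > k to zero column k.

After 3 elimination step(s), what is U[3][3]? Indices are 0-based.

U[3][3] = 3

Step 1: pivot at (0,0) is 2.
  row1 ← row1 − (3)·row0  ⇒  L[1][0]=3, U row1=(0, 4, 0, 2)
  row2 ← row2 − (4)·row0  ⇒  L[2][0]=4, U row2=(0, 2, 4, 3)
  row3 ← row3 − (2)·row0  ⇒  L[3][0]=2, U row3=(0, 2, 2, 0)
Step 2: pivot at (1,1) is 4.
  row2 ← row2 − (3)·row1  ⇒  L[2][1]=3, U row2=(0, 0, 4, 2)
  row3 ← row3 − (3)·row1  ⇒  L[3][1]=3, U row3=(0, 0, 2, 4)
Step 3: pivot at (2,2) is 4.
  row3 ← row3 − (3)·row2  ⇒  L[3][2]=3, U row3=(0, 0, 0, 3)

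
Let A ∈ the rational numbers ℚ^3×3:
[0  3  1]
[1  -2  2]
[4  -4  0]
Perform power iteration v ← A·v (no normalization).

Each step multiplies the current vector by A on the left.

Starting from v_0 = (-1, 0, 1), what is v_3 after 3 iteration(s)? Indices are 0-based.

v_3 = (-27, 17, 32)

v_0 = (-1, 0, 1).
v_1 = A·v_0 = (1, 1, -4).
v_2 = A·v_1 = (-1, -9, 0).
v_3 = A·v_2 = (-27, 17, 32).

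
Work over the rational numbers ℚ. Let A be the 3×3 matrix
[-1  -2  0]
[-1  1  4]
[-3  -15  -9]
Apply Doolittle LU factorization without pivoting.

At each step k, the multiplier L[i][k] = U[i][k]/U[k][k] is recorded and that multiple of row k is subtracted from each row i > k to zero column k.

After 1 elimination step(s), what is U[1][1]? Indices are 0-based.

U[1][1] = 3

Step 1: pivot at (0,0) is -1.
  row1 ← row1 − (1)·row0  ⇒  L[1][0]=1, U row1=(0, 3, 4)
  row2 ← row2 − (3)·row0  ⇒  L[2][0]=3, U row2=(0, -9, -9)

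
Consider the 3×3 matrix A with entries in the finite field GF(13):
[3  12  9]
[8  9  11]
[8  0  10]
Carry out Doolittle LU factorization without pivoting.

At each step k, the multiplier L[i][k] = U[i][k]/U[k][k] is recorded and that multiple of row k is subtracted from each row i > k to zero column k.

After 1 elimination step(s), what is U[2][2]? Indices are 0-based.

U[2][2] = 12

[col 0] pivot 3
  R1 -= 7*R0 → (0, 3, 0)  (L[1][0] := 7)
  R2 -= 7*R0 → (0, 7, 12)  (L[2][0] := 7)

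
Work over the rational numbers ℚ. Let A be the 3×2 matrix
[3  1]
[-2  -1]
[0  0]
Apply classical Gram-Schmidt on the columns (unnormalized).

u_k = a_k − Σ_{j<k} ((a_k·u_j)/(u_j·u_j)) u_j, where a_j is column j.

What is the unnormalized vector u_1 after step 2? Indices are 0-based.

u_1 = (-2/13, -3/13, 0)

Step 1: u_0 = a_0 = (3, -2, 0).
Step 2: u_1 = a_1 − (5/13)·u_0 = (-2/13, -3/13, 0).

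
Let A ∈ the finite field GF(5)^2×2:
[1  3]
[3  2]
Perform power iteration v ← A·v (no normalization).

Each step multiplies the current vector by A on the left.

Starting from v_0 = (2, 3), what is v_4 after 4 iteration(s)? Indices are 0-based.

v_0 = (2, 3).
v_1 = A·v_0 = (1, 2).
v_2 = A·v_1 = (2, 2).
v_3 = A·v_2 = (3, 0).
v_4 = A·v_3 = (3, 4).

v_4 = (3, 4)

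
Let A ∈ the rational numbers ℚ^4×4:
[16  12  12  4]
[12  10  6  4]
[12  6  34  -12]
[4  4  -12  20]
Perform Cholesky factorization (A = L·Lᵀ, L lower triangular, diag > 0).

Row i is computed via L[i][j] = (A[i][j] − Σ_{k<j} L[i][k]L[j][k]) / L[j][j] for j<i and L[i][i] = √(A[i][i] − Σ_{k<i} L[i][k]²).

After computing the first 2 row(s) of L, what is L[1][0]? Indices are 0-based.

L[1][0] = 3

Step 1: L[0][0] = √(16) = 4.
  L[1][0] = (12) / L[0][0] = 3.
Step 2: L[1][1] = √(1) = 1.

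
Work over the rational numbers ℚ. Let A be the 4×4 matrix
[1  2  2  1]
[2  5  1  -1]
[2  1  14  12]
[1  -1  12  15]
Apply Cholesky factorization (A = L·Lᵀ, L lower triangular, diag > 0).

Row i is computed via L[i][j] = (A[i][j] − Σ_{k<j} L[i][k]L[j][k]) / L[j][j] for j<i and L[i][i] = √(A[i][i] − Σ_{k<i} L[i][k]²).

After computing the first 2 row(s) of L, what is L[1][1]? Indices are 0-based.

Step 1: L[0][0] = √(1) = 1.
  L[1][0] = (2) / L[0][0] = 2.
Step 2: L[1][1] = √(1) = 1.

L[1][1] = 1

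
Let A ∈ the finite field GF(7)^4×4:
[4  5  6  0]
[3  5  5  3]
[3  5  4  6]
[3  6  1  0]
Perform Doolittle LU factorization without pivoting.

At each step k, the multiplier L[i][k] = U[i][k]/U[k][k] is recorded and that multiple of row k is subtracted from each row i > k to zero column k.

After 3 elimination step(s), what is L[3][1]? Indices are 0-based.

L[3][1] = 6

k=0: U[0][0]=4
  eliminate (1,0): mult=6, new row 1: (0, 3, 4, 3); set L[1][0]=6
  eliminate (2,0): mult=6, new row 2: (0, 3, 3, 6); set L[2][0]=6
  eliminate (3,0): mult=6, new row 3: (0, 4, 0, 0); set L[3][0]=6
k=1: U[1][1]=3
  eliminate (2,1): mult=1, new row 2: (0, 0, 6, 3); set L[2][1]=1
  eliminate (3,1): mult=6, new row 3: (0, 0, 4, 3); set L[3][1]=6
k=2: U[2][2]=6
  eliminate (3,2): mult=3, new row 3: (0, 0, 0, 1); set L[3][2]=3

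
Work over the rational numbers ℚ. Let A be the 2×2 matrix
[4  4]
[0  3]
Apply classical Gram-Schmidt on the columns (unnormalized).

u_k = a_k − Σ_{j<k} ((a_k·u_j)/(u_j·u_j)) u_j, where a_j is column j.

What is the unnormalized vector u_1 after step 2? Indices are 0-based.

u_1 = (0, 3)

Step 1: u_0 = a_0 = (4, 0).
Step 2: u_1 = a_1 − (1)·u_0 = (0, 3).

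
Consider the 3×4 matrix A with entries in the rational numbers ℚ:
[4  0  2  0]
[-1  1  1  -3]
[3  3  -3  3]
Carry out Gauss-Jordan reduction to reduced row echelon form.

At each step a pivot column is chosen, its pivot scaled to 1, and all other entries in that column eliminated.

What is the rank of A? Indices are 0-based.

pivot(0,0)=4: scale R0 → (1, 0, 1/2, 0)
  clear (1,0): R1 −= (-1)R0 → (0, 1, 3/2, -3)
  clear (2,0): R2 −= (3)R0 → (0, 3, -9/2, 3)
pivot(1,1)=1: scale R1 → (0, 1, 3/2, -3)
  clear (2,1): R2 −= (3)R1 → (0, 0, -9, 12)
pivot(2,2)=-9: scale R2 → (0, 0, 1, -4/3)
  clear (0,2): R0 −= (1/2)R2 → (1, 0, 0, 2/3)
  clear (1,2): R1 −= (3/2)R2 → (0, 1, 0, -1)

rank = 3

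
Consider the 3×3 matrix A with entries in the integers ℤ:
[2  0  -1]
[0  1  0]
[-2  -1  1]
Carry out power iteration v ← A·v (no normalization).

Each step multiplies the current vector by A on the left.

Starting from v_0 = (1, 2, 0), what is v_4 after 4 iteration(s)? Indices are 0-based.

v_0 = (1, 2, 0).
v_1 = A·v_0 = (2, 2, -4).
v_2 = A·v_1 = (8, 2, -10).
v_3 = A·v_2 = (26, 2, -28).
v_4 = A·v_3 = (80, 2, -82).

v_4 = (80, 2, -82)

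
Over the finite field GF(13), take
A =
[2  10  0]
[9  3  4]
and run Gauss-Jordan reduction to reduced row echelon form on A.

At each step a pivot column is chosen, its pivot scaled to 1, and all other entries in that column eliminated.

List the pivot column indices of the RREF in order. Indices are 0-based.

pivot columns: 0, 1

step 1: normalize row 0 (÷2) = (1, 5, 0)
  row 1: subtract 9×row0 = (0, 10, 4)
step 2: normalize row 1 (÷10) = (0, 1, 3)
  row 0: subtract 5×row1 = (1, 0, 11)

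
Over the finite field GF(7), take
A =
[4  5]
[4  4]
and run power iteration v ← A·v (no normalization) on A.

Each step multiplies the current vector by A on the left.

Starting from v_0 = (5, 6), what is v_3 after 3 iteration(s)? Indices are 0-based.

v_3 = (4, 6)

v_0 = (5, 6).
v_1 = A·v_0 = (1, 2).
v_2 = A·v_1 = (0, 5).
v_3 = A·v_2 = (4, 6).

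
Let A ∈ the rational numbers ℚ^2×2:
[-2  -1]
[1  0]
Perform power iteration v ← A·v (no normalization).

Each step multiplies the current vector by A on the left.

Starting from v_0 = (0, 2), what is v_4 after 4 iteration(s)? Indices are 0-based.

v_4 = (8, -6)

v_0 = (0, 2).
v_1 = A·v_0 = (-2, 0).
v_2 = A·v_1 = (4, -2).
v_3 = A·v_2 = (-6, 4).
v_4 = A·v_3 = (8, -6).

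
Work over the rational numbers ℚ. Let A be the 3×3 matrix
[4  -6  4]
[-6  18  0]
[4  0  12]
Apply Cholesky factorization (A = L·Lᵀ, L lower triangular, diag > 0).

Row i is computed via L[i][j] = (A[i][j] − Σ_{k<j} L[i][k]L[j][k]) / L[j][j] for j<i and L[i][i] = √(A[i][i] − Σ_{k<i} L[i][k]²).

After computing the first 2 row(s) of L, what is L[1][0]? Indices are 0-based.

L[1][0] = -3

Step 1: L[0][0] = √(4) = 2.
  L[1][0] = (-6) / L[0][0] = -3.
Step 2: L[1][1] = √(9) = 3.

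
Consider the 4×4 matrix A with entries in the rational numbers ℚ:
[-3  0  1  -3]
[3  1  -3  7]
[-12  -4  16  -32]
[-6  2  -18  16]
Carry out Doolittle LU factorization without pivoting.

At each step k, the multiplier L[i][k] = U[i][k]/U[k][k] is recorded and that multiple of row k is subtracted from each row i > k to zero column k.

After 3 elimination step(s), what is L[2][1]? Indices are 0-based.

L[2][1] = -4

Step 1: pivot at (0,0) is -3.
  row1 ← row1 − (-1)·row0  ⇒  L[1][0]=-1, U row1=(0, 1, -2, 4)
  row2 ← row2 − (4)·row0  ⇒  L[2][0]=4, U row2=(0, -4, 12, -20)
  row3 ← row3 − (2)·row0  ⇒  L[3][0]=2, U row3=(0, 2, -20, 22)
Step 2: pivot at (1,1) is 1.
  row2 ← row2 − (-4)·row1  ⇒  L[2][1]=-4, U row2=(0, 0, 4, -4)
  row3 ← row3 − (2)·row1  ⇒  L[3][1]=2, U row3=(0, 0, -16, 14)
Step 3: pivot at (2,2) is 4.
  row3 ← row3 − (-4)·row2  ⇒  L[3][2]=-4, U row3=(0, 0, 0, -2)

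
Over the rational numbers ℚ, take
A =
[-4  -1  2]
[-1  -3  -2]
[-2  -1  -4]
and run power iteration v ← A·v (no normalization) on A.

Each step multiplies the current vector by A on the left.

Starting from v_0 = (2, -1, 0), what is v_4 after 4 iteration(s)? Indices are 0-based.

v_4 = (-27, 651, 797)

v_0 = (2, -1, 0).
v_1 = A·v_0 = (-7, 1, -3).
v_2 = A·v_1 = (21, 10, 25).
v_3 = A·v_2 = (-44, -101, -152).
v_4 = A·v_3 = (-27, 651, 797).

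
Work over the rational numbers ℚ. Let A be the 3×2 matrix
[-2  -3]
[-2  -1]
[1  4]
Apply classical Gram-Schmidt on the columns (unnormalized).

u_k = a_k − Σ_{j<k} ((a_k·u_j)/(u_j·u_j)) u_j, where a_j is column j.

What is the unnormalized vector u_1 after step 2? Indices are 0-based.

u_1 = (-1/3, 5/3, 8/3)

Step 1: u_0 = a_0 = (-2, -2, 1).
Step 2: u_1 = a_1 − (4/3)·u_0 = (-1/3, 5/3, 8/3).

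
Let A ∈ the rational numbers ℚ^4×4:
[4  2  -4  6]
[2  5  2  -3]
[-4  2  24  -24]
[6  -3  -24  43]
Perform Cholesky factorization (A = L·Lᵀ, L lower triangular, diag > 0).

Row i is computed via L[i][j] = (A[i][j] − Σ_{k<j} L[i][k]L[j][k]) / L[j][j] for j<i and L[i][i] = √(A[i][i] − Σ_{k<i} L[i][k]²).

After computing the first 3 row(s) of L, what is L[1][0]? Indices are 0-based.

Step 1: L[0][0] = √(4) = 2.
  L[1][0] = (2) / L[0][0] = 1.
Step 2: L[1][1] = √(4) = 2.
  L[2][0] = (-4) / L[0][0] = -2.
  L[2][1] = (4) / L[1][1] = 2.
Step 3: L[2][2] = √(16) = 4.

L[1][0] = 1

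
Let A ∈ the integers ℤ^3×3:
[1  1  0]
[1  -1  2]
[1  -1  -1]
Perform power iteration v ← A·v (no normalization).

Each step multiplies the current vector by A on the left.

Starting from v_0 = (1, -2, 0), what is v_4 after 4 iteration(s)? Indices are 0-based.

v_4 = (-10, 32, 11)

v_0 = (1, -2, 0).
v_1 = A·v_0 = (-1, 3, 3).
v_2 = A·v_1 = (2, 2, -7).
v_3 = A·v_2 = (4, -14, 7).
v_4 = A·v_3 = (-10, 32, 11).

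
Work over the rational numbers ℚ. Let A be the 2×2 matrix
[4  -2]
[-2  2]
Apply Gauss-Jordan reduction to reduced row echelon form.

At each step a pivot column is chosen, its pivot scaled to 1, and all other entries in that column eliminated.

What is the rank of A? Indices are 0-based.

[1] R0 /= 4  ⇒  (1, -1/2)
     R1 -= -2·R0  ⇒  (0, 1)
[2] R1 /= 1  ⇒  (0, 1)
     R0 -= -1/2·R1  ⇒  (1, 0)

rank = 2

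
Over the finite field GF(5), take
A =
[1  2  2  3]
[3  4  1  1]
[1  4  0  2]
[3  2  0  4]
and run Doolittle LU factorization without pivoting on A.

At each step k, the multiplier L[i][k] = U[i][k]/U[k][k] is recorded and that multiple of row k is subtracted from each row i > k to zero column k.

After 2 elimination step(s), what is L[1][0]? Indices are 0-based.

Step 1: pivot at (0,0) is 1.
  row1 ← row1 − (3)·row0  ⇒  L[1][0]=3, U row1=(0, 3, 0, 2)
  row2 ← row2 − (1)·row0  ⇒  L[2][0]=1, U row2=(0, 2, 3, 4)
  row3 ← row3 − (3)·row0  ⇒  L[3][0]=3, U row3=(0, 1, 4, 0)
Step 2: pivot at (1,1) is 3.
  row2 ← row2 − (4)·row1  ⇒  L[2][1]=4, U row2=(0, 0, 3, 1)
  row3 ← row3 − (2)·row1  ⇒  L[3][1]=2, U row3=(0, 0, 4, 1)

L[1][0] = 3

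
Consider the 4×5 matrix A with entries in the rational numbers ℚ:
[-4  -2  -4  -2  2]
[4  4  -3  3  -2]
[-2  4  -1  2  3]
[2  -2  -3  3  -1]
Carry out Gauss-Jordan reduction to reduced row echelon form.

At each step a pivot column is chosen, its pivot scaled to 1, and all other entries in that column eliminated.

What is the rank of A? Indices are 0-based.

rank = 4

step 1: normalize row 0 (÷-4) = (1, 1/2, 1, 1/2, -1/2)
  row 1: subtract 4×row0 = (0, 2, -7, 1, 0)
  row 2: subtract -2×row0 = (0, 5, 1, 3, 2)
  row 3: subtract 2×row0 = (0, -3, -5, 2, 0)
step 2: normalize row 1 (÷2) = (0, 1, -7/2, 1/2, 0)
  row 0: subtract 1/2×row1 = (1, 0, 11/4, 1/4, -1/2)
  row 2: subtract 5×row1 = (0, 0, 37/2, 1/2, 2)
  row 3: subtract -3×row1 = (0, 0, -31/2, 7/2, 0)
step 3: normalize row 2 (÷37/2) = (0, 0, 1, 1/37, 4/37)
  row 0: subtract 11/4×row2 = (1, 0, 0, 13/74, -59/74)
  row 1: subtract -7/2×row2 = (0, 1, 0, 22/37, 14/37)
  row 3: subtract -31/2×row2 = (0, 0, 0, 145/37, 62/37)
step 4: normalize row 3 (÷145/37) = (0, 0, 0, 1, 62/145)
  row 0: subtract 13/74×row3 = (1, 0, 0, 0, -253/290)
  row 1: subtract 22/37×row3 = (0, 1, 0, 0, 18/145)
  row 2: subtract 1/37×row3 = (0, 0, 1, 0, 14/145)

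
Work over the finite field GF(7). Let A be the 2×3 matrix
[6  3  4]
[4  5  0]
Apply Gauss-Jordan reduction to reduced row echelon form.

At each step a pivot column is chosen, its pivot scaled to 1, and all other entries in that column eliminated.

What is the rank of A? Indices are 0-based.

pivot(0,0)=6: scale R0 → (1, 4, 3)
  clear (1,0): R1 −= (4)R0 → (0, 3, 2)
pivot(1,1)=3: scale R1 → (0, 1, 3)
  clear (0,1): R0 −= (4)R1 → (1, 0, 5)

rank = 2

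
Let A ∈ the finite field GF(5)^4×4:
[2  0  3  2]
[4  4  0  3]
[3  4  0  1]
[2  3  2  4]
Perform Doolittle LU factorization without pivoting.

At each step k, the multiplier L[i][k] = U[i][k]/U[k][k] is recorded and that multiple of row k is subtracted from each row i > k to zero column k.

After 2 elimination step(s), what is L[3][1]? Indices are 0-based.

L[3][1] = 2

Step 1: pivot at (0,0) is 2.
  row1 ← row1 − (2)·row0  ⇒  L[1][0]=2, U row1=(0, 4, 4, 4)
  row2 ← row2 − (4)·row0  ⇒  L[2][0]=4, U row2=(0, 4, 3, 3)
  row3 ← row3 − (1)·row0  ⇒  L[3][0]=1, U row3=(0, 3, 4, 2)
Step 2: pivot at (1,1) is 4.
  row2 ← row2 − (1)·row1  ⇒  L[2][1]=1, U row2=(0, 0, 4, 4)
  row3 ← row3 − (2)·row1  ⇒  L[3][1]=2, U row3=(0, 0, 1, 4)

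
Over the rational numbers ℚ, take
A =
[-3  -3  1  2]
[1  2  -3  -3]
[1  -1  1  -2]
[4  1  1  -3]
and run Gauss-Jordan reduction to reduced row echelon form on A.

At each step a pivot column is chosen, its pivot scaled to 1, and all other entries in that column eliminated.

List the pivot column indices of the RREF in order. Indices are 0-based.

pivot columns: 0, 1, 2, 3

pivot(0,0)=-3: scale R0 → (1, 1, -1/3, -2/3)
  clear (1,0): R1 −= (1)R0 → (0, 1, -8/3, -7/3)
  clear (2,0): R2 −= (1)R0 → (0, -2, 4/3, -4/3)
  clear (3,0): R3 −= (4)R0 → (0, -3, 7/3, -1/3)
pivot(1,1)=1: scale R1 → (0, 1, -8/3, -7/3)
  clear (0,1): R0 −= (1)R1 → (1, 0, 7/3, 5/3)
  clear (2,1): R2 −= (-2)R1 → (0, 0, -4, -6)
  clear (3,1): R3 −= (-3)R1 → (0, 0, -17/3, -22/3)
pivot(2,2)=-4: scale R2 → (0, 0, 1, 3/2)
  clear (0,2): R0 −= (7/3)R2 → (1, 0, 0, -11/6)
  clear (1,2): R1 −= (-8/3)R2 → (0, 1, 0, 5/3)
  clear (3,2): R3 −= (-17/3)R2 → (0, 0, 0, 7/6)
pivot(3,3)=7/6: scale R3 → (0, 0, 0, 1)
  clear (0,3): R0 −= (-11/6)R3 → (1, 0, 0, 0)
  clear (1,3): R1 −= (5/3)R3 → (0, 1, 0, 0)
  clear (2,3): R2 −= (3/2)R3 → (0, 0, 1, 0)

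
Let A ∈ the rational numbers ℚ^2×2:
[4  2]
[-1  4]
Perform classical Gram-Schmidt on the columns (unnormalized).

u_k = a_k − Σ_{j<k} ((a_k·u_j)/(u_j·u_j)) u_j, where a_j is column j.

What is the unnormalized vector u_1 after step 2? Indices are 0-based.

Step 1: u_0 = a_0 = (4, -1).
Step 2: u_1 = a_1 − (4/17)·u_0 = (18/17, 72/17).

u_1 = (18/17, 72/17)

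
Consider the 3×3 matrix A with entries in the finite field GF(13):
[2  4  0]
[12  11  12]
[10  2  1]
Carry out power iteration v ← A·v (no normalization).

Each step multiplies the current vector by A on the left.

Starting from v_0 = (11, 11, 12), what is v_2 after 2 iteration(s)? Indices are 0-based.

v_0 = (11, 11, 12).
v_1 = A·v_0 = (1, 7, 1).
v_2 = A·v_1 = (4, 10, 12).

v_2 = (4, 10, 12)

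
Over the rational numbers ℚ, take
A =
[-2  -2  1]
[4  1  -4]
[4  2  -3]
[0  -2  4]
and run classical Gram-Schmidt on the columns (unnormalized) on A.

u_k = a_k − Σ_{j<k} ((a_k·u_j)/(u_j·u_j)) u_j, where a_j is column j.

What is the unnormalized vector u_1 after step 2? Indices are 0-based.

u_1 = (-10/9, -7/9, 2/9, -2)

Step 1: u_0 = a_0 = (-2, 4, 4, 0).
Step 2: u_1 = a_1 − (4/9)·u_0 = (-10/9, -7/9, 2/9, -2).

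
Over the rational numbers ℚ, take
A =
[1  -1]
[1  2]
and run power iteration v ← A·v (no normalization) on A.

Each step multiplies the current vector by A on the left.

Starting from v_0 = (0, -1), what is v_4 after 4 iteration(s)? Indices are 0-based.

v_4 = (9, 0)

v_0 = (0, -1).
v_1 = A·v_0 = (1, -2).
v_2 = A·v_1 = (3, -3).
v_3 = A·v_2 = (6, -3).
v_4 = A·v_3 = (9, 0).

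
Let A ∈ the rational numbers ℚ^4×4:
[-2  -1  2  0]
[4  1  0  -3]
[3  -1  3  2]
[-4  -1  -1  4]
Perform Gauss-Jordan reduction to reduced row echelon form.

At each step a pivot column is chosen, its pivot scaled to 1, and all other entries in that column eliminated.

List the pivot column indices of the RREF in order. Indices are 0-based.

pivot columns: 0, 1, 2, 3

[1] R0 /= -2  ⇒  (1, 1/2, -1, 0)
     R1 -= 4·R0  ⇒  (0, -1, 4, -3)
     R2 -= 3·R0  ⇒  (0, -5/2, 6, 2)
     R3 -= -4·R0  ⇒  (0, 1, -5, 4)
[2] R1 /= -1  ⇒  (0, 1, -4, 3)
     R0 -= 1/2·R1  ⇒  (1, 0, 1, -3/2)
     R2 -= -5/2·R1  ⇒  (0, 0, -4, 19/2)
     R3 -= 1·R1  ⇒  (0, 0, -1, 1)
[3] R2 /= -4  ⇒  (0, 0, 1, -19/8)
     R0 -= 1·R2  ⇒  (1, 0, 0, 7/8)
     R1 -= -4·R2  ⇒  (0, 1, 0, -13/2)
     R3 -= -1·R2  ⇒  (0, 0, 0, -11/8)
[4] R3 /= -11/8  ⇒  (0, 0, 0, 1)
     R0 -= 7/8·R3  ⇒  (1, 0, 0, 0)
     R1 -= -13/2·R3  ⇒  (0, 1, 0, 0)
     R2 -= -19/8·R3  ⇒  (0, 0, 1, 0)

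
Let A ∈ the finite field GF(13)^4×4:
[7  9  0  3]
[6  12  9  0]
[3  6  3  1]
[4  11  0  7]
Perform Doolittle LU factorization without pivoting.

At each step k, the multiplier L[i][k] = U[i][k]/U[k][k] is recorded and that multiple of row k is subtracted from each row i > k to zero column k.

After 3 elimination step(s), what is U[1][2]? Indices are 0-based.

[col 0] pivot 7
  R1 -= 12*R0 → (0, 8, 9, 3)  (L[1][0] := 12)
  R2 -= 6*R0 → (0, 4, 3, 9)  (L[2][0] := 6)
  R3 -= 8*R0 → (0, 4, 0, 9)  (L[3][0] := 8)
[col 1] pivot 8
  R2 -= 7*R1 → (0, 0, 5, 1)  (L[2][1] := 7)
  R3 -= 7*R1 → (0, 0, 2, 1)  (L[3][1] := 7)
[col 2] pivot 5
  R3 -= 3*R2 → (0, 0, 0, 11)  (L[3][2] := 3)

U[1][2] = 9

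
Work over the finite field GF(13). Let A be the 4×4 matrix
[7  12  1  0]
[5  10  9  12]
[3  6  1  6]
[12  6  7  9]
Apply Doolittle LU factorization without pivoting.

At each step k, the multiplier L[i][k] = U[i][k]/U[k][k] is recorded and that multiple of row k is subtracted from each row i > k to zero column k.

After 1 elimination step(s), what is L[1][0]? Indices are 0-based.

L[1][0] = 10

[col 0] pivot 7
  R1 -= 10*R0 → (0, 7, 12, 12)  (L[1][0] := 10)
  R2 -= 6*R0 → (0, 12, 8, 6)  (L[2][0] := 6)
  R3 -= 11*R0 → (0, 4, 9, 9)  (L[3][0] := 11)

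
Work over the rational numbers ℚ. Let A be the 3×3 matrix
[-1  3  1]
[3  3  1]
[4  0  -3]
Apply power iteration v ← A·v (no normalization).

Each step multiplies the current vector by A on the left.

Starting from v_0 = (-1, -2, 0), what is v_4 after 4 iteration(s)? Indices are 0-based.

v_0 = (-1, -2, 0).
v_1 = A·v_0 = (-5, -9, -4).
v_2 = A·v_1 = (-26, -46, -8).
v_3 = A·v_2 = (-120, -224, -80).
v_4 = A·v_3 = (-632, -1112, -240).

v_4 = (-632, -1112, -240)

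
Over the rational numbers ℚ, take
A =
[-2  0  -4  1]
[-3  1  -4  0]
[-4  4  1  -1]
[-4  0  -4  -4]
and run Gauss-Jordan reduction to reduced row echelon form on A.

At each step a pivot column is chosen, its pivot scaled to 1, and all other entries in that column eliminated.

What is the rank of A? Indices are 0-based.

rank = 4

step 1: normalize row 0 (÷-2) = (1, 0, 2, -1/2)
  row 1: subtract -3×row0 = (0, 1, 2, -3/2)
  row 2: subtract -4×row0 = (0, 4, 9, -3)
  row 3: subtract -4×row0 = (0, 0, 4, -6)
step 2: normalize row 1 (÷1) = (0, 1, 2, -3/2)
  row 2: subtract 4×row1 = (0, 0, 1, 3)
step 3: normalize row 2 (÷1) = (0, 0, 1, 3)
  row 0: subtract 2×row2 = (1, 0, 0, -13/2)
  row 1: subtract 2×row2 = (0, 1, 0, -15/2)
  row 3: subtract 4×row2 = (0, 0, 0, -18)
step 4: normalize row 3 (÷-18) = (0, 0, 0, 1)
  row 0: subtract -13/2×row3 = (1, 0, 0, 0)
  row 1: subtract -15/2×row3 = (0, 1, 0, 0)
  row 2: subtract 3×row3 = (0, 0, 1, 0)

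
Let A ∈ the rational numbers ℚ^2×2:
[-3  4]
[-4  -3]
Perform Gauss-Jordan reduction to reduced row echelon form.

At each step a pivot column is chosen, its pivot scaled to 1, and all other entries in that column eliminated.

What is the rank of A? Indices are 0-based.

rank = 2

pivot(0,0)=-3: scale R0 → (1, -4/3)
  clear (1,0): R1 −= (-4)R0 → (0, -25/3)
pivot(1,1)=-25/3: scale R1 → (0, 1)
  clear (0,1): R0 −= (-4/3)R1 → (1, 0)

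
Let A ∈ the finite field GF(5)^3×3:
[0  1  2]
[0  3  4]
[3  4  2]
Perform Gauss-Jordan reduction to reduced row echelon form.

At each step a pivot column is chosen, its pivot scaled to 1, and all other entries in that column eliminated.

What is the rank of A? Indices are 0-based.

step 1: exchange rows 0,2
step 1: normalize row 0 (÷3) = (1, 3, 4)
step 2: normalize row 1 (÷3) = (0, 1, 3)
  row 0: subtract 3×row1 = (1, 0, 0)
  row 2: subtract 1×row1 = (0, 0, 4)
step 3: normalize row 2 (÷4) = (0, 0, 1)
  row 1: subtract 3×row2 = (0, 1, 0)

rank = 3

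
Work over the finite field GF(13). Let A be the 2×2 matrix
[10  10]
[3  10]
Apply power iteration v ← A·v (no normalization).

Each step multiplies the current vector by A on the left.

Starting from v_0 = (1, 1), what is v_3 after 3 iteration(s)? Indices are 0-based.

v_0 = (1, 1).
v_1 = A·v_0 = (7, 0).
v_2 = A·v_1 = (5, 8).
v_3 = A·v_2 = (0, 4).

v_3 = (0, 4)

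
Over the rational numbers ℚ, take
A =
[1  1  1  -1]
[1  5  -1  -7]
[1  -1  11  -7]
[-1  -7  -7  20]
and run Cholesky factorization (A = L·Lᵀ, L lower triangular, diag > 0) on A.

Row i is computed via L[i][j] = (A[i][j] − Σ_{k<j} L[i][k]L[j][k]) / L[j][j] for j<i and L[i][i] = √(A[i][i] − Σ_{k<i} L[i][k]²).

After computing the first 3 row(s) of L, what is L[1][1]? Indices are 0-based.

Step 1: L[0][0] = √(1) = 1.
  L[1][0] = (1) / L[0][0] = 1.
Step 2: L[1][1] = √(4) = 2.
  L[2][0] = (1) / L[0][0] = 1.
  L[2][1] = (-2) / L[1][1] = -1.
Step 3: L[2][2] = √(9) = 3.

L[1][1] = 2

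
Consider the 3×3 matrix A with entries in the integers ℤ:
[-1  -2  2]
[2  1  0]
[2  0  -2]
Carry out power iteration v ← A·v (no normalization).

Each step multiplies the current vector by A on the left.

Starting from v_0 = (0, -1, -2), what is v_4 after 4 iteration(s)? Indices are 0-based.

v_4 = (84, -33, -148)

v_0 = (0, -1, -2).
v_1 = A·v_0 = (-2, -1, 4).
v_2 = A·v_1 = (12, -5, -12).
v_3 = A·v_2 = (-26, 19, 48).
v_4 = A·v_3 = (84, -33, -148).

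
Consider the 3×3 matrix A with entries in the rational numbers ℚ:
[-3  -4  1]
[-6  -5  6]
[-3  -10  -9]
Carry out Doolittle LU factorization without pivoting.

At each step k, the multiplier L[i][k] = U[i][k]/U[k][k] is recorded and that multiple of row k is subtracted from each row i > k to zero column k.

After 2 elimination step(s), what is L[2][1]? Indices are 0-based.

L[2][1] = -2

k=0: U[0][0]=-3
  eliminate (1,0): mult=2, new row 1: (0, 3, 4); set L[1][0]=2
  eliminate (2,0): mult=1, new row 2: (0, -6, -10); set L[2][0]=1
k=1: U[1][1]=3
  eliminate (2,1): mult=-2, new row 2: (0, 0, -2); set L[2][1]=-2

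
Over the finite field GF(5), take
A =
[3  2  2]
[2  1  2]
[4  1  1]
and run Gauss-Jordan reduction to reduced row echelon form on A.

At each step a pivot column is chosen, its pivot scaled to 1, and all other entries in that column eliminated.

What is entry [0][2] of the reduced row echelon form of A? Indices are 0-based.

M[0][2] = 2

step 1: normalize row 0 (÷3) = (1, 4, 4)
  row 1: subtract 2×row0 = (0, 3, 4)
  row 2: subtract 4×row0 = (0, 0, 0)
step 2: normalize row 1 (÷3) = (0, 1, 3)
  row 0: subtract 4×row1 = (1, 0, 2)
skip col 2 (zero from row 2)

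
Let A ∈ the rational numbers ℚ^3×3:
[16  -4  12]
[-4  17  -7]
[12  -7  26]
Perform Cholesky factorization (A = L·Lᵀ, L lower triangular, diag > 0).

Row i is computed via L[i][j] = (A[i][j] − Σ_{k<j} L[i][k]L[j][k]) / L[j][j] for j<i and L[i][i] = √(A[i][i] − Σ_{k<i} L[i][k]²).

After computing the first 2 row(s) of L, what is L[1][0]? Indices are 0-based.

Step 1: L[0][0] = √(16) = 4.
  L[1][0] = (-4) / L[0][0] = -1.
Step 2: L[1][1] = √(16) = 4.

L[1][0] = -1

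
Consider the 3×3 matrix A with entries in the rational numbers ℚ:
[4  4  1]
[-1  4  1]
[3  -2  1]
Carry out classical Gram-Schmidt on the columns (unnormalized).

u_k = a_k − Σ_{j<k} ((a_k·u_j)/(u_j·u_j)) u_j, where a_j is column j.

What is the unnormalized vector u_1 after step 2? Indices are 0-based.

u_1 = (40/13, 55/13, -35/13)

Step 1: u_0 = a_0 = (4, -1, 3).
Step 2: u_1 = a_1 − (3/13)·u_0 = (40/13, 55/13, -35/13).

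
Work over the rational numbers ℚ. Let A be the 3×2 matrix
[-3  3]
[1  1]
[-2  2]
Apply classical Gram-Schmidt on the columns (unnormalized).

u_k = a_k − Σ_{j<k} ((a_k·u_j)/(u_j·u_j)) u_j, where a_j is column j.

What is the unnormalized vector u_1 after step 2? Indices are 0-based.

u_1 = (3/7, 13/7, 2/7)

Step 1: u_0 = a_0 = (-3, 1, -2).
Step 2: u_1 = a_1 − (-6/7)·u_0 = (3/7, 13/7, 2/7).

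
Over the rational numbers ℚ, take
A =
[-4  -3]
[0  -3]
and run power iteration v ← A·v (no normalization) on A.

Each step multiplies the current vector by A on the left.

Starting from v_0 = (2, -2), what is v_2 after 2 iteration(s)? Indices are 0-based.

v_0 = (2, -2).
v_1 = A·v_0 = (-2, 6).
v_2 = A·v_1 = (-10, -18).

v_2 = (-10, -18)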